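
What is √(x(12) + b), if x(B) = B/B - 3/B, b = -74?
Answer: I*√293/2 ≈ 8.5586*I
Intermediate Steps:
x(B) = 1 - 3/B
√(x(12) + b) = √((-3 + 12)/12 - 74) = √((1/12)*9 - 74) = √(¾ - 74) = √(-293/4) = I*√293/2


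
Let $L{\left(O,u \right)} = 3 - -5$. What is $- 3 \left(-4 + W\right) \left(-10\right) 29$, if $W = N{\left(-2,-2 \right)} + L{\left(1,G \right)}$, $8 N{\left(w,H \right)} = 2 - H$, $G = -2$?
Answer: $3915$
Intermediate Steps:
$N{\left(w,H \right)} = \frac{1}{4} - \frac{H}{8}$ ($N{\left(w,H \right)} = \frac{2 - H}{8} = \frac{1}{4} - \frac{H}{8}$)
$L{\left(O,u \right)} = 8$ ($L{\left(O,u \right)} = 3 + 5 = 8$)
$W = \frac{17}{2}$ ($W = \left(\frac{1}{4} - - \frac{1}{4}\right) + 8 = \left(\frac{1}{4} + \frac{1}{4}\right) + 8 = \frac{1}{2} + 8 = \frac{17}{2} \approx 8.5$)
$- 3 \left(-4 + W\right) \left(-10\right) 29 = - 3 \left(-4 + \frac{17}{2}\right) \left(-10\right) 29 = \left(-3\right) \frac{9}{2} \left(-10\right) 29 = \left(- \frac{27}{2}\right) \left(-10\right) 29 = 135 \cdot 29 = 3915$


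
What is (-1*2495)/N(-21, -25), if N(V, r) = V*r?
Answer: -499/105 ≈ -4.7524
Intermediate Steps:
(-1*2495)/N(-21, -25) = (-1*2495)/((-21*(-25))) = -2495/525 = -2495*1/525 = -499/105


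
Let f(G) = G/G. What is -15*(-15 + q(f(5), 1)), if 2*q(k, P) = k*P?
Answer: 435/2 ≈ 217.50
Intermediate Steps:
f(G) = 1
q(k, P) = P*k/2 (q(k, P) = (k*P)/2 = (P*k)/2 = P*k/2)
-15*(-15 + q(f(5), 1)) = -15*(-15 + (1/2)*1*1) = -15*(-15 + 1/2) = -15*(-29/2) = 435/2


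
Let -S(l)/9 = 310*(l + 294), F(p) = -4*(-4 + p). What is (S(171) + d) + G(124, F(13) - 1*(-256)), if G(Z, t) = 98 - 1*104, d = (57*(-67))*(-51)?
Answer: -1102587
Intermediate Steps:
F(p) = 16 - 4*p
S(l) = -820260 - 2790*l (S(l) = -2790*(l + 294) = -2790*(294 + l) = -9*(91140 + 310*l) = -820260 - 2790*l)
d = 194769 (d = -3819*(-51) = 194769)
G(Z, t) = -6 (G(Z, t) = 98 - 104 = -6)
(S(171) + d) + G(124, F(13) - 1*(-256)) = ((-820260 - 2790*171) + 194769) - 6 = ((-820260 - 477090) + 194769) - 6 = (-1297350 + 194769) - 6 = -1102581 - 6 = -1102587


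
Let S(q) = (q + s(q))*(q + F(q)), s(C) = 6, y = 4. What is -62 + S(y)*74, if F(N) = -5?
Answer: -802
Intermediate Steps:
S(q) = (-5 + q)*(6 + q) (S(q) = (q + 6)*(q - 5) = (6 + q)*(-5 + q) = (-5 + q)*(6 + q))
-62 + S(y)*74 = -62 + (-30 + 4 + 4**2)*74 = -62 + (-30 + 4 + 16)*74 = -62 - 10*74 = -62 - 740 = -802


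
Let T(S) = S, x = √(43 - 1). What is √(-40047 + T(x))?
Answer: √(-40047 + √42) ≈ 200.1*I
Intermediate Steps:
x = √42 ≈ 6.4807
√(-40047 + T(x)) = √(-40047 + √42)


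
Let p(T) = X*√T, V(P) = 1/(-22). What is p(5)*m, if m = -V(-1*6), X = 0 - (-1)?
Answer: √5/22 ≈ 0.10164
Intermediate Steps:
X = 1 (X = 0 - 1*(-1) = 0 + 1 = 1)
V(P) = -1/22
m = 1/22 (m = -1*(-1/22) = 1/22 ≈ 0.045455)
p(T) = √T (p(T) = 1*√T = √T)
p(5)*m = √5*(1/22) = √5/22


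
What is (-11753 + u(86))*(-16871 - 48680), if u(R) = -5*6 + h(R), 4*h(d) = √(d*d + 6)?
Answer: 772387433 - 65551*√7402/4 ≈ 7.7098e+8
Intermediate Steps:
h(d) = √(6 + d²)/4 (h(d) = √(d*d + 6)/4 = √(d² + 6)/4 = √(6 + d²)/4)
u(R) = -30 + √(6 + R²)/4 (u(R) = -5*6 + √(6 + R²)/4 = -30 + √(6 + R²)/4)
(-11753 + u(86))*(-16871 - 48680) = (-11753 + (-30 + √(6 + 86²)/4))*(-16871 - 48680) = (-11753 + (-30 + √(6 + 7396)/4))*(-65551) = (-11753 + (-30 + √7402/4))*(-65551) = (-11783 + √7402/4)*(-65551) = 772387433 - 65551*√7402/4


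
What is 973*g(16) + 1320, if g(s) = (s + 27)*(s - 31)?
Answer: -626265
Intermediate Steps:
g(s) = (-31 + s)*(27 + s) (g(s) = (27 + s)*(-31 + s) = (-31 + s)*(27 + s))
973*g(16) + 1320 = 973*(-837 + 16**2 - 4*16) + 1320 = 973*(-837 + 256 - 64) + 1320 = 973*(-645) + 1320 = -627585 + 1320 = -626265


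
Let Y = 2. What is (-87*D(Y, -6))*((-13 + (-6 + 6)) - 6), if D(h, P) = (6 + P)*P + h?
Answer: 3306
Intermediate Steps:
D(h, P) = h + P*(6 + P) (D(h, P) = P*(6 + P) + h = h + P*(6 + P))
(-87*D(Y, -6))*((-13 + (-6 + 6)) - 6) = (-87*(2 + (-6)² + 6*(-6)))*((-13 + (-6 + 6)) - 6) = (-87*(2 + 36 - 36))*((-13 + 0) - 6) = (-87*2)*(-13 - 6) = -174*(-19) = 3306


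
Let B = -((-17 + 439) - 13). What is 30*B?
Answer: -12270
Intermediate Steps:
B = -409 (B = -(422 - 13) = -1*409 = -409)
30*B = 30*(-409) = -12270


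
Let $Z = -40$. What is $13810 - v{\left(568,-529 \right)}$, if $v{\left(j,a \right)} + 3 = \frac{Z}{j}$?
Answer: $\frac{980728}{71} \approx 13813.0$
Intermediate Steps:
$v{\left(j,a \right)} = -3 - \frac{40}{j}$
$13810 - v{\left(568,-529 \right)} = 13810 - \left(-3 - \frac{40}{568}\right) = 13810 - \left(-3 - \frac{5}{71}\right) = 13810 - - \frac{218}{71} = 13810 + \frac{218}{71} = \frac{980728}{71}$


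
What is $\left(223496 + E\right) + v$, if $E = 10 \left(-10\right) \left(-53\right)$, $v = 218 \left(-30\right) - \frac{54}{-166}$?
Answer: $\frac{18447275}{83} \approx 2.2226 \cdot 10^{5}$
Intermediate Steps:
$v = - \frac{542793}{83}$ ($v = -6540 - - \frac{27}{83} = -6540 + \frac{27}{83} = - \frac{542793}{83} \approx -6539.7$)
$E = 5300$ ($E = \left(-100\right) \left(-53\right) = 5300$)
$\left(223496 + E\right) + v = \left(223496 + 5300\right) - \frac{542793}{83} = 228796 - \frac{542793}{83} = \frac{18447275}{83}$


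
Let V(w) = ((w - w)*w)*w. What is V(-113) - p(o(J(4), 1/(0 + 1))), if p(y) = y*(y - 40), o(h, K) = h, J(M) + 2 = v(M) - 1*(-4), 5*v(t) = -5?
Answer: 39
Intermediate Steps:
v(t) = -1 (v(t) = (⅕)*(-5) = -1)
J(M) = 1 (J(M) = -2 + (-1 - 1*(-4)) = -2 + (-1 + 4) = -2 + 3 = 1)
V(w) = 0 (V(w) = (0*w)*w = 0*w = 0)
p(y) = y*(-40 + y)
V(-113) - p(o(J(4), 1/(0 + 1))) = 0 - (-40 + 1) = 0 - (-39) = 0 - 1*(-39) = 0 + 39 = 39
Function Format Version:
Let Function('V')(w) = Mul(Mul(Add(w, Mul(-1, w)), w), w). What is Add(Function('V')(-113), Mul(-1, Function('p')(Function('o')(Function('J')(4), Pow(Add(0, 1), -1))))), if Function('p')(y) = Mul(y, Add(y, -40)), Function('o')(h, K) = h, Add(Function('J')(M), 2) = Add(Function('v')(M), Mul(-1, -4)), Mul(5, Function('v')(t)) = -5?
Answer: 39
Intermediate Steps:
Function('v')(t) = -1 (Function('v')(t) = Mul(Rational(1, 5), -5) = -1)
Function('J')(M) = 1 (Function('J')(M) = Add(-2, Add(-1, Mul(-1, -4))) = Add(-2, Add(-1, 4)) = Add(-2, 3) = 1)
Function('V')(w) = 0 (Function('V')(w) = Mul(Mul(0, w), w) = Mul(0, w) = 0)
Function('p')(y) = Mul(y, Add(-40, y))
Add(Function('V')(-113), Mul(-1, Function('p')(Function('o')(Function('J')(4), Pow(Add(0, 1), -1))))) = Add(0, Mul(-1, Mul(1, Add(-40, 1)))) = Add(0, Mul(-1, Mul(1, -39))) = Add(0, Mul(-1, -39)) = Add(0, 39) = 39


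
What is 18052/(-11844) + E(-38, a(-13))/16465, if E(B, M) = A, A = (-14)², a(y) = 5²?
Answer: -73726189/48752865 ≈ -1.5122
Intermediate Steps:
a(y) = 25
A = 196
E(B, M) = 196
18052/(-11844) + E(-38, a(-13))/16465 = 18052/(-11844) + 196/16465 = 18052*(-1/11844) + 196*(1/16465) = -4513/2961 + 196/16465 = -73726189/48752865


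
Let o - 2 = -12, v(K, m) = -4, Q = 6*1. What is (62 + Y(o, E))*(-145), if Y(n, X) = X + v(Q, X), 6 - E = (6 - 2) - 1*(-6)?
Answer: -7830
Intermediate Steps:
Q = 6
o = -10 (o = 2 - 12 = -10)
E = -4 (E = 6 - ((6 - 2) - 1*(-6)) = 6 - (4 + 6) = 6 - 1*10 = 6 - 10 = -4)
Y(n, X) = -4 + X (Y(n, X) = X - 4 = -4 + X)
(62 + Y(o, E))*(-145) = (62 + (-4 - 4))*(-145) = (62 - 8)*(-145) = 54*(-145) = -7830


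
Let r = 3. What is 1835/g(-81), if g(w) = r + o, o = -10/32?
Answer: 29360/43 ≈ 682.79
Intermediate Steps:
o = -5/16 (o = -10/32 = -1*5/16 = -5/16 ≈ -0.31250)
g(w) = 43/16 (g(w) = 3 - 5/16 = 43/16)
1835/g(-81) = 1835/(43/16) = 1835*(16/43) = 29360/43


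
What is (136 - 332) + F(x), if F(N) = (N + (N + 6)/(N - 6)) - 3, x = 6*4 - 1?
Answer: -2963/17 ≈ -174.29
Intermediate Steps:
x = 23 (x = 24 - 1 = 23)
F(N) = -3 + N + (6 + N)/(-6 + N) (F(N) = (N + (6 + N)/(-6 + N)) - 3 = -3 + N + (6 + N)/(-6 + N))
(136 - 332) + F(x) = (136 - 332) + (24 + 23² - 8*23)/(-6 + 23) = -196 + (24 + 529 - 184)/17 = -196 + (1/17)*369 = -196 + 369/17 = -2963/17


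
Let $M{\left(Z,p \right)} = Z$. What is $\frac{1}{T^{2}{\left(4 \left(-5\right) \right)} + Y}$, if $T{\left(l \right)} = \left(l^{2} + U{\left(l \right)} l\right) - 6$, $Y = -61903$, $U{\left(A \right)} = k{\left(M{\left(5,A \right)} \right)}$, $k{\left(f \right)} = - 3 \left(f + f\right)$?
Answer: $\frac{1}{926133} \approx 1.0798 \cdot 10^{-6}$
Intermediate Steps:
$k{\left(f \right)} = - 6 f$ ($k{\left(f \right)} = - 3 \cdot 2 f = - 6 f$)
$U{\left(A \right)} = -30$ ($U{\left(A \right)} = \left(-6\right) 5 = -30$)
$T{\left(l \right)} = -6 + l^{2} - 30 l$ ($T{\left(l \right)} = \left(l^{2} - 30 l\right) - 6 = -6 + l^{2} - 30 l$)
$\frac{1}{T^{2}{\left(4 \left(-5\right) \right)} + Y} = \frac{1}{\left(-6 + \left(4 \left(-5\right)\right)^{2} - 30 \cdot 4 \left(-5\right)\right)^{2} - 61903} = \frac{1}{\left(-6 + \left(-20\right)^{2} - -600\right)^{2} - 61903} = \frac{1}{\left(-6 + 400 + 600\right)^{2} - 61903} = \frac{1}{994^{2} - 61903} = \frac{1}{988036 - 61903} = \frac{1}{926133}$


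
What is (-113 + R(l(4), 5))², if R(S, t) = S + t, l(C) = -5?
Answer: 12769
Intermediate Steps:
(-113 + R(l(4), 5))² = (-113 + (-5 + 5))² = (-113 + 0)² = (-113)² = 12769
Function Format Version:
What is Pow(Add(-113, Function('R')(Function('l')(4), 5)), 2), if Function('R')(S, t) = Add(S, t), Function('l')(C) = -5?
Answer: 12769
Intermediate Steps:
Pow(Add(-113, Function('R')(Function('l')(4), 5)), 2) = Pow(Add(-113, Add(-5, 5)), 2) = Pow(Add(-113, 0), 2) = Pow(-113, 2) = 12769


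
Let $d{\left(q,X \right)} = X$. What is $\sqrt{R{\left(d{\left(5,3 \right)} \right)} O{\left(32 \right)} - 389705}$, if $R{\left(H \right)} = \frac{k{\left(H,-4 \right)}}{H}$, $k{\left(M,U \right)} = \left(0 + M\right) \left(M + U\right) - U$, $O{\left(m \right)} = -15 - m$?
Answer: $\frac{i \sqrt{3507486}}{3} \approx 624.28 i$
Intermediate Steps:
$k{\left(M,U \right)} = - U + M \left(M + U\right)$ ($k{\left(M,U \right)} = M \left(M + U\right) - U = - U + M \left(M + U\right)$)
$R{\left(H \right)} = \frac{4 + H^{2} - 4 H}{H}$ ($R{\left(H \right)} = \frac{H^{2} - -4 + H \left(-4\right)}{H} = \frac{H^{2} + 4 - 4 H}{H} = \frac{4 + H^{2} - 4 H}{H}$)
$\sqrt{R{\left(d{\left(5,3 \right)} \right)} O{\left(32 \right)} - 389705} = \sqrt{\left(-4 + 3 + \frac{4}{3}\right) \left(-15 - 32\right) - 389705} = \sqrt{\left(-4 + 3 + 4 \cdot \frac{1}{3}\right) \left(-15 - 32\right) - 389705} = \sqrt{\left(-4 + 3 + \frac{4}{3}\right) \left(-47\right) - 389705} = \sqrt{\frac{1}{3} \left(-47\right) - 389705} = \sqrt{- \frac{47}{3} - 389705} = \sqrt{- \frac{1169162}{3}} = \frac{i \sqrt{3507486}}{3}$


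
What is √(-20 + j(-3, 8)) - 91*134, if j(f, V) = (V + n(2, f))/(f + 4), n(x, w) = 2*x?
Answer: -12194 + 2*I*√2 ≈ -12194.0 + 2.8284*I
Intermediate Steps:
j(f, V) = (4 + V)/(4 + f) (j(f, V) = (V + 2*2)/(f + 4) = (V + 4)/(4 + f) = (4 + V)/(4 + f))
√(-20 + j(-3, 8)) - 91*134 = √(-20 + (4 + 8)/(4 - 3)) - 91*134 = √(-20 + 12/1) - 12194 = √(-20 + 1*12) - 12194 = √(-20 + 12) - 12194 = √(-8) - 12194 = 2*I*√2 - 12194 = -12194 + 2*I*√2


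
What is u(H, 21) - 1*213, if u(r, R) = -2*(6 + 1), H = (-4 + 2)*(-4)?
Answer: -227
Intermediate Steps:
H = 8 (H = -2*(-4) = 8)
u(r, R) = -14 (u(r, R) = -2*7 = -14)
u(H, 21) - 1*213 = -14 - 1*213 = -14 - 213 = -227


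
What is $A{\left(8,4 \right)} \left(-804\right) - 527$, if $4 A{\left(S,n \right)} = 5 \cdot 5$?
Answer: $-5552$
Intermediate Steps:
$A{\left(S,n \right)} = \frac{25}{4}$ ($A{\left(S,n \right)} = \frac{5 \cdot 5}{4} = \frac{1}{4} \cdot 25 = \frac{25}{4}$)
$A{\left(8,4 \right)} \left(-804\right) - 527 = \frac{25}{4} \left(-804\right) - 527 = -5025 - 527 = -5552$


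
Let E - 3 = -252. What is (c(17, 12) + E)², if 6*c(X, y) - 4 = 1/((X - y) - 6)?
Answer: 247009/4 ≈ 61752.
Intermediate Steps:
E = -249 (E = 3 - 252 = -249)
c(X, y) = ⅔ + 1/(6*(-6 + X - y)) (c(X, y) = ⅔ + 1/(6*((X - y) - 6)) = ⅔ + 1/(6*(-6 + X - y)))
(c(17, 12) + E)² = ((23 - 4*17 + 4*12)/(6*(6 + 12 - 1*17)) - 249)² = ((23 - 68 + 48)/(6*(6 + 12 - 17)) - 249)² = ((⅙)*3/1 - 249)² = ((⅙)*1*3 - 249)² = (½ - 249)² = (-497/2)² = 247009/4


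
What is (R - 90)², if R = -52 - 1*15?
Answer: 24649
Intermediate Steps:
R = -67 (R = -52 - 15 = -67)
(R - 90)² = (-67 - 90)² = (-157)² = 24649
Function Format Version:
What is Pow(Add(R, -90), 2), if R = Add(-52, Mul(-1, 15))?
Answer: 24649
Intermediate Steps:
R = -67 (R = Add(-52, -15) = -67)
Pow(Add(R, -90), 2) = Pow(Add(-67, -90), 2) = Pow(-157, 2) = 24649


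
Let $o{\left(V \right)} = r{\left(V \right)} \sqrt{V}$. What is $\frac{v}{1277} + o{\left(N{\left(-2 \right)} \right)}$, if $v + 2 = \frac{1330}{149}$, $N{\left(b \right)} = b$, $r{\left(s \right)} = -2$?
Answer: $\frac{1032}{190273} - 2 i \sqrt{2} \approx 0.0054238 - 2.8284 i$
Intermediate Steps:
$v = \frac{1032}{149}$ ($v = -2 + \frac{1330}{149} = \frac{1032}{149} \approx 6.9262$)
$o{\left(V \right)} = - 2 \sqrt{V}$
$\frac{v}{1277} + o{\left(N{\left(-2 \right)} \right)} = \frac{1}{1277} \cdot \frac{1032}{149} - 2 \sqrt{-2} = \frac{1}{1277} \cdot \frac{1032}{149} - 2 i \sqrt{2} = \frac{1032}{190273} - 2 i \sqrt{2}$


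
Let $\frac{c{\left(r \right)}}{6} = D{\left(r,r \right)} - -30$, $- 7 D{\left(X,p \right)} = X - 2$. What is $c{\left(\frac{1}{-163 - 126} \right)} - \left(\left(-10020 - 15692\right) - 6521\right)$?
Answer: $\frac{65574973}{2023} \approx 32415.0$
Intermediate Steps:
$D{\left(X,p \right)} = \frac{2}{7} - \frac{X}{7}$ ($D{\left(X,p \right)} = - \frac{X - 2}{7} = - \frac{-2 + X}{7} = \frac{2}{7} - \frac{X}{7}$)
$c{\left(r \right)} = \frac{1272}{7} - \frac{6 r}{7}$ ($c{\left(r \right)} = 6 \left(\left(\frac{2}{7} - \frac{r}{7}\right) - -30\right) = 6 \left(\left(\frac{2}{7} - \frac{r}{7}\right) + 30\right) = 6 \left(\frac{212}{7} - \frac{r}{7}\right) = \frac{1272}{7} - \frac{6 r}{7}$)
$c{\left(\frac{1}{-163 - 126} \right)} - \left(\left(-10020 - 15692\right) - 6521\right) = \left(\frac{1272}{7} - \frac{6}{7 \left(-163 - 126\right)}\right) - \left(\left(-10020 - 15692\right) - 6521\right) = \left(\frac{1272}{7} - \frac{6}{7 \left(-289\right)}\right) - \left(-25712 - 6521\right) = \left(\frac{1272}{7} - - \frac{6}{2023}\right) - -32233 = \left(\frac{1272}{7} + \frac{6}{2023}\right) + 32233 = \frac{367614}{2023} + 32233 = \frac{65574973}{2023}$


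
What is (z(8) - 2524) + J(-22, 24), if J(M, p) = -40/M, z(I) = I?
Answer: -27656/11 ≈ -2514.2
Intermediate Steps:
(z(8) - 2524) + J(-22, 24) = (8 - 2524) - 40/(-22) = -2516 - 40*(-1/22) = -2516 + 20/11 = -27656/11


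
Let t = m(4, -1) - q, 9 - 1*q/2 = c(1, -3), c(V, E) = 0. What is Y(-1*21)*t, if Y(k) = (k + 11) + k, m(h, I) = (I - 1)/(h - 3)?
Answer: 620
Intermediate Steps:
m(h, I) = (-1 + I)/(-3 + h)
q = 18 (q = 18 - 2*0 = 18 + 0 = 18)
Y(k) = 11 + 2*k (Y(k) = (11 + k) + k = 11 + 2*k)
t = -20 (t = (-1 - 1)/(-3 + 4) - 1*18 = -2/1 - 18 = 1*(-2) - 18 = -2 - 18 = -20)
Y(-1*21)*t = (11 + 2*(-1*21))*(-20) = (11 + 2*(-21))*(-20) = (11 - 42)*(-20) = -31*(-20) = 620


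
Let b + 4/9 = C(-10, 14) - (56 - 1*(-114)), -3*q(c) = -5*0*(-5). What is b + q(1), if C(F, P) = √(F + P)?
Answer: -1516/9 ≈ -168.44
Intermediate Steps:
q(c) = 0 (q(c) = -(-5*0)*(-5)/3 = -0*(-5) = -⅓*0 = 0)
b = -1516/9 (b = -4/9 + (√(-10 + 14) - (56 - 1*(-114))) = -4/9 + (√4 - (56 + 114)) = -4/9 + (2 - 1*170) = -4/9 + (2 - 170) = -4/9 - 168 = -1516/9 ≈ -168.44)
b + q(1) = -1516/9 + 0 = -1516/9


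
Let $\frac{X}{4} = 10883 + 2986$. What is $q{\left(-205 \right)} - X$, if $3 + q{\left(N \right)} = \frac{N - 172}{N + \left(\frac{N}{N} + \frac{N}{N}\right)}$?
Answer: $- \frac{388340}{7} \approx -55477.0$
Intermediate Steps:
$q{\left(N \right)} = -3 + \frac{-172 + N}{2 + N}$ ($q{\left(N \right)} = -3 + \frac{N - 172}{N + \left(\frac{N}{N} + \frac{N}{N}\right)} = -3 + \frac{-172 + N}{N + \left(1 + 1\right)} = -3 + \frac{-172 + N}{N + 2} = -3 + \frac{-172 + N}{2 + N}$)
$X = 55476$ ($X = 4 \left(10883 + 2986\right) = 4 \cdot 13869 = 55476$)
$q{\left(-205 \right)} - X = \frac{2 \left(-89 - -205\right)}{2 - 205} - 55476 = \frac{2 \left(-89 + 205\right)}{-203} - 55476 = 2 \left(- \frac{1}{203}\right) 116 - 55476 = - \frac{8}{7} - 55476 = - \frac{388340}{7}$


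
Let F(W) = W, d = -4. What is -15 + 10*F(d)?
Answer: -55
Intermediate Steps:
-15 + 10*F(d) = -15 + 10*(-4) = -15 - 40 = -55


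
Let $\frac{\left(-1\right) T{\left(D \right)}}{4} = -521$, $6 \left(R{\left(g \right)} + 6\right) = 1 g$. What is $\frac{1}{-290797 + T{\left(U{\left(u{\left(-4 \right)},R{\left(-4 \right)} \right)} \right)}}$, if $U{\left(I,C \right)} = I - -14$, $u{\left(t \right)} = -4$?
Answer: $- \frac{1}{288713} \approx -3.4636 \cdot 10^{-6}$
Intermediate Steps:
$R{\left(g \right)} = -6 + \frac{g}{6}$ ($R{\left(g \right)} = -6 + \frac{1 g}{6} = -6 + \frac{g}{6}$)
$U{\left(I,C \right)} = 14 + I$ ($U{\left(I,C \right)} = I + 14 = 14 + I$)
$T{\left(D \right)} = 2084$ ($T{\left(D \right)} = \left(-4\right) \left(-521\right) = 2084$)
$\frac{1}{-290797 + T{\left(U{\left(u{\left(-4 \right)},R{\left(-4 \right)} \right)} \right)}} = \frac{1}{-290797 + 2084} = \frac{1}{-288713} = - \frac{1}{288713}$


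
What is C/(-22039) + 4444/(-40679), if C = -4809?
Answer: 97683995/896524481 ≈ 0.10896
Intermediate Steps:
C/(-22039) + 4444/(-40679) = -4809/(-22039) + 4444/(-40679) = -4809*(-1/22039) + 4444*(-1/40679) = 4809/22039 - 4444/40679 = 97683995/896524481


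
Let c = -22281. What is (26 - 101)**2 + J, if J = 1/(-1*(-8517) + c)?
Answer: 77422499/13764 ≈ 5625.0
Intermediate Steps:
J = -1/13764 (J = 1/(-1*(-8517) - 22281) = 1/(8517 - 22281) = 1/(-13764) = -1/13764 ≈ -7.2653e-5)
(26 - 101)**2 + J = (26 - 101)**2 - 1/13764 = (-75)**2 - 1/13764 = 5625 - 1/13764 = 77422499/13764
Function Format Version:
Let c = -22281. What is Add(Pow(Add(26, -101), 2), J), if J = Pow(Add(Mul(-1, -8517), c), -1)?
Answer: Rational(77422499, 13764) ≈ 5625.0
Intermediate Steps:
J = Rational(-1, 13764) (J = Pow(Add(Mul(-1, -8517), -22281), -1) = Pow(Add(8517, -22281), -1) = Pow(-13764, -1) = Rational(-1, 13764) ≈ -7.2653e-5)
Add(Pow(Add(26, -101), 2), J) = Add(Pow(Add(26, -101), 2), Rational(-1, 13764)) = Add(Pow(-75, 2), Rational(-1, 13764)) = Add(5625, Rational(-1, 13764)) = Rational(77422499, 13764)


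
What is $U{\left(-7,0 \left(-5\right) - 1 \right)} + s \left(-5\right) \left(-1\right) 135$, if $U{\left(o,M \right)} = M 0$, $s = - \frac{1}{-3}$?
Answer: $225$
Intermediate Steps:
$s = \frac{1}{3}$ ($s = \left(-1\right) \left(- \frac{1}{3}\right) = \frac{1}{3} \approx 0.33333$)
$U{\left(o,M \right)} = 0$
$U{\left(-7,0 \left(-5\right) - 1 \right)} + s \left(-5\right) \left(-1\right) 135 = 0 + \frac{1}{3} \left(-5\right) \left(-1\right) 135 = 0 + \left(- \frac{5}{3}\right) \left(-1\right) 135 = 0 + \frac{5}{3} \cdot 135 = 0 + 225 = 225$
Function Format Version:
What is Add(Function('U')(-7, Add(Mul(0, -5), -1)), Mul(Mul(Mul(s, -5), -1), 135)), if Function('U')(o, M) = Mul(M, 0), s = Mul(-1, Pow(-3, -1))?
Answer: 225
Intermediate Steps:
s = Rational(1, 3) (s = Mul(-1, Rational(-1, 3)) = Rational(1, 3) ≈ 0.33333)
Function('U')(o, M) = 0
Add(Function('U')(-7, Add(Mul(0, -5), -1)), Mul(Mul(Mul(s, -5), -1), 135)) = Add(0, Mul(Mul(Mul(Rational(1, 3), -5), -1), 135)) = Add(0, Mul(Mul(Rational(-5, 3), -1), 135)) = Add(0, Mul(Rational(5, 3), 135)) = Add(0, 225) = 225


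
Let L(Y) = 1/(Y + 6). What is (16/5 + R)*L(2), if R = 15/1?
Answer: 91/40 ≈ 2.2750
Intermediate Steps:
R = 15 (R = 15*1 = 15)
L(Y) = 1/(6 + Y)
(16/5 + R)*L(2) = (16/5 + 15)/(6 + 2) = (16*(⅕) + 15)/8 = (16/5 + 15)*(⅛) = (91/5)*(⅛) = 91/40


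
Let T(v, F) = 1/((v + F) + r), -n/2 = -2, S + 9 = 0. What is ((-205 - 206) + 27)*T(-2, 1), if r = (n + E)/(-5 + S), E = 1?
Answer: 5376/19 ≈ 282.95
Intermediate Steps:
S = -9 (S = -9 + 0 = -9)
n = 4 (n = -2*(-2) = 4)
r = -5/14 (r = (4 + 1)/(-5 - 9) = 5/(-14) = 5*(-1/14) = -5/14 ≈ -0.35714)
T(v, F) = 1/(-5/14 + F + v) (T(v, F) = 1/((v + F) - 5/14) = 1/((F + v) - 5/14) = 1/(-5/14 + F + v))
((-205 - 206) + 27)*T(-2, 1) = ((-205 - 206) + 27)*(14/(-5 + 14*1 + 14*(-2))) = (-411 + 27)*(14/(-5 + 14 - 28)) = -5376/(-19) = -5376*(-1)/19 = -384*(-14/19) = 5376/19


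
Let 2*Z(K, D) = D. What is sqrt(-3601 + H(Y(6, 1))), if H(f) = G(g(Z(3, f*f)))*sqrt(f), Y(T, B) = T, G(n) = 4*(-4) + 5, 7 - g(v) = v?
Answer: sqrt(-3601 - 11*sqrt(6)) ≈ 60.232*I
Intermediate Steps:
Z(K, D) = D/2
g(v) = 7 - v
G(n) = -11 (G(n) = -16 + 5 = -11)
H(f) = -11*sqrt(f)
sqrt(-3601 + H(Y(6, 1))) = sqrt(-3601 - 11*sqrt(6))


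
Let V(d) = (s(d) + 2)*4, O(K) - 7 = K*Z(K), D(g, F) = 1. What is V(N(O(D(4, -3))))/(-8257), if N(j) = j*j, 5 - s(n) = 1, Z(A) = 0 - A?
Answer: -24/8257 ≈ -0.0029066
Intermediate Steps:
Z(A) = -A
s(n) = 4 (s(n) = 5 - 1*1 = 5 - 1 = 4)
O(K) = 7 - K² (O(K) = 7 + K*(-K) = 7 - K²)
N(j) = j²
V(d) = 24 (V(d) = (4 + 2)*4 = 6*4 = 24)
V(N(O(D(4, -3))))/(-8257) = 24/(-8257) = 24*(-1/8257) = -24/8257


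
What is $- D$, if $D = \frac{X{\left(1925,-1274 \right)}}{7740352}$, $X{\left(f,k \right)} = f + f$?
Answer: $- \frac{1925}{3870176} \approx -0.00049739$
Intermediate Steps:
$X{\left(f,k \right)} = 2 f$
$D = \frac{1925}{3870176}$ ($D = \frac{2 \cdot 1925}{7740352} = 3850 \cdot \frac{1}{7740352} = \frac{1925}{3870176} \approx 0.00049739$)
$- D = \left(-1\right) \frac{1925}{3870176} = - \frac{1925}{3870176}$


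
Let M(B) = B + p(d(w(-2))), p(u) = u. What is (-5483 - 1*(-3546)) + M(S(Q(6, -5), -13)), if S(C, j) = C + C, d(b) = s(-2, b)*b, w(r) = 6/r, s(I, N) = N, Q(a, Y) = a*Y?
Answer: -1988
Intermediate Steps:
Q(a, Y) = Y*a
d(b) = b² (d(b) = b*b = b²)
S(C, j) = 2*C
M(B) = 9 + B (M(B) = B + (6/(-2))² = B + (6*(-½))² = B + (-3)² = B + 9 = 9 + B)
(-5483 - 1*(-3546)) + M(S(Q(6, -5), -13)) = (-5483 - 1*(-3546)) + (9 + 2*(-5*6)) = (-5483 + 3546) + (9 + 2*(-30)) = -1937 + (9 - 60) = -1937 - 51 = -1988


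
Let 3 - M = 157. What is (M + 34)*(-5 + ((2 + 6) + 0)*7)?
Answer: -6120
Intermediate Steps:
M = -154 (M = 3 - 1*157 = 3 - 157 = -154)
(M + 34)*(-5 + ((2 + 6) + 0)*7) = (-154 + 34)*(-5 + ((2 + 6) + 0)*7) = -120*(-5 + (8 + 0)*7) = -120*(-5 + 8*7) = -120*(-5 + 56) = -120*51 = -6120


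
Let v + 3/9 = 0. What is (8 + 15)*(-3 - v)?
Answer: -184/3 ≈ -61.333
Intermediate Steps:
v = -⅓ (v = -⅓ + 0 = -⅓ ≈ -0.33333)
(8 + 15)*(-3 - v) = (8 + 15)*(-3 - 1*(-⅓)) = 23*(-3 + ⅓) = 23*(-8/3) = -184/3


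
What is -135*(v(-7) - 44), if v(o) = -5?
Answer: 6615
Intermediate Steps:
-135*(v(-7) - 44) = -135*(-5 - 44) = -135*(-49) = 6615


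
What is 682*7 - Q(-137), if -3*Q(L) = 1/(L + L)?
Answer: 3924227/822 ≈ 4774.0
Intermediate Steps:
Q(L) = -1/(6*L) (Q(L) = -1/(3*(L + L)) = -1/(2*L)/3 = -1/(6*L))
682*7 - Q(-137) = 682*7 - (-1)/(6*(-137)) = 4774 - (-1)*(-1)/(6*137) = 4774 - 1*1/822 = 4774 - 1/822 = 3924227/822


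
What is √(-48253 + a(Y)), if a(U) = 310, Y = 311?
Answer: 3*I*√5327 ≈ 218.96*I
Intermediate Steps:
√(-48253 + a(Y)) = √(-48253 + 310) = √(-47943) = 3*I*√5327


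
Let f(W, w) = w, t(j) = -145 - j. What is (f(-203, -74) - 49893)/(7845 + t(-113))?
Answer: -49967/7813 ≈ -6.3954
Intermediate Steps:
(f(-203, -74) - 49893)/(7845 + t(-113)) = (-74 - 49893)/(7845 + (-145 - 1*(-113))) = -49967/(7845 + (-145 + 113)) = -49967/(7845 - 32) = -49967/7813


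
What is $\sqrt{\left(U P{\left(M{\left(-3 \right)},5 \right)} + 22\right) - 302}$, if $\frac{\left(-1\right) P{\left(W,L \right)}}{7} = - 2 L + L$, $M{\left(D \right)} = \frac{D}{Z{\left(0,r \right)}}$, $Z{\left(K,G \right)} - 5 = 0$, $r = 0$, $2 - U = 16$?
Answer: $i \sqrt{770} \approx 27.749 i$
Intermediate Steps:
$U = -14$ ($U = 2 - 16 = -14$)
$Z{\left(K,G \right)} = 5$ ($Z{\left(K,G \right)} = 5 + 0 = 5$)
$M{\left(D \right)} = \frac{D}{5}$
$P{\left(W,L \right)} = 7 L$ ($P{\left(W,L \right)} = - 7 \left(- 2 L + L\right) = - 7 \left(- L\right) = 7 L$)
$\sqrt{\left(U P{\left(M{\left(-3 \right)},5 \right)} + 22\right) - 302} = \sqrt{\left(- 14 \cdot 7 \cdot 5 + 22\right) - 302} = \sqrt{\left(\left(-14\right) 35 + 22\right) - 302} = \sqrt{\left(-490 + 22\right) - 302} = \sqrt{-468 - 302} = \sqrt{-770} = i \sqrt{770}$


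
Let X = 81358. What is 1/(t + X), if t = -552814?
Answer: -1/471456 ≈ -2.1211e-6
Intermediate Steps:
1/(t + X) = 1/(-552814 + 81358) = 1/(-471456) = -1/471456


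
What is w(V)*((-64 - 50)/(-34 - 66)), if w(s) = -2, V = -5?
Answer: -57/25 ≈ -2.2800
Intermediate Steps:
w(V)*((-64 - 50)/(-34 - 66)) = -2*(-64 - 50)/(-34 - 66) = -(-228)/(-100) = -(-228)*(-1)/100 = -2*57/50 = -57/25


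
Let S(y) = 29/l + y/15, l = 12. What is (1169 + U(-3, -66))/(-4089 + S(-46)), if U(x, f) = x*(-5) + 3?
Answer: -23740/81793 ≈ -0.29025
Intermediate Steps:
S(y) = 29/12 + y/15
U(x, f) = 3 - 5*x (U(x, f) = -5*x + 3 = 3 - 5*x)
(1169 + U(-3, -66))/(-4089 + S(-46)) = (1169 + (3 - 5*(-3)))/(-4089 + (29/12 + (1/15)*(-46))) = (1169 + (3 + 15))/(-4089 + (29/12 - 46/15)) = (1169 + 18)/(-4089 - 13/20) = 1187/(-81793/20) = 1187*(-20/81793) = -23740/81793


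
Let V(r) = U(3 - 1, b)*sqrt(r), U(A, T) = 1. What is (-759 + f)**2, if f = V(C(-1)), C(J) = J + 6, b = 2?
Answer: (759 - sqrt(5))**2 ≈ 5.7269e+5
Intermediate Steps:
C(J) = 6 + J
V(r) = sqrt(r) (V(r) = 1*sqrt(r) = sqrt(r))
f = sqrt(5) (f = sqrt(6 - 1) = sqrt(5) ≈ 2.2361)
(-759 + f)**2 = (-759 + sqrt(5))**2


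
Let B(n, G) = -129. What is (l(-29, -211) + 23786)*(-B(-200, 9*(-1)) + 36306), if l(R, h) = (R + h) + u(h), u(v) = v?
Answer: 850210725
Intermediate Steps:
l(R, h) = R + 2*h (l(R, h) = (R + h) + h = R + 2*h)
(l(-29, -211) + 23786)*(-B(-200, 9*(-1)) + 36306) = ((-29 + 2*(-211)) + 23786)*(-1*(-129) + 36306) = ((-29 - 422) + 23786)*(129 + 36306) = (-451 + 23786)*36435 = 23335*36435 = 850210725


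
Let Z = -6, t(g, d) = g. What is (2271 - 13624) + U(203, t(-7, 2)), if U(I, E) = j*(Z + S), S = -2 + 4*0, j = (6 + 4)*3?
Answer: -11593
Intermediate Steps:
j = 30 (j = 10*3 = 30)
S = -2 (S = -2 + 0 = -2)
U(I, E) = -240 (U(I, E) = 30*(-6 - 2) = 30*(-8) = -240)
(2271 - 13624) + U(203, t(-7, 2)) = (2271 - 13624) - 240 = -11353 - 240 = -11593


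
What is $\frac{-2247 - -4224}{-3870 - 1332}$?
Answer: $- \frac{659}{1734} \approx -0.38005$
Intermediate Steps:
$\frac{-2247 - -4224}{-3870 - 1332} = \frac{-2247 + 4224}{-5202} = 1977 \left(- \frac{1}{5202}\right) = - \frac{659}{1734}$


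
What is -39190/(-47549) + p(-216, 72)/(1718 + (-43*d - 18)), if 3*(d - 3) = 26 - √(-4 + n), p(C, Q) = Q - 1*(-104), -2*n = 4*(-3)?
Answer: 596603224970/614348628523 - 22704*√2/12920327 ≈ 0.96863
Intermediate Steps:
n = 6 (n = -2*(-3) = -½*(-12) = 6)
p(C, Q) = 104 + Q (p(C, Q) = Q + 104 = 104 + Q)
d = 35/3 - √2/3 (d = 3 + (26 - √(-4 + 6))/3 = 3 + (26 - √2)/3 = 3 + (26/3 - √2/3) = 35/3 - √2/3 ≈ 11.195)
-39190/(-47549) + p(-216, 72)/(1718 + (-43*d - 18)) = -39190/(-47549) + (104 + 72)/(1718 + (-43*(35/3 - √2/3) - 18)) = -39190*(-1/47549) + 176/(1718 + ((-1505/3 + 43*√2/3) - 18)) = 39190/47549 + 176/(1718 + (-1559/3 + 43*√2/3)) = 39190/47549 + 176/(3595/3 + 43*√2/3)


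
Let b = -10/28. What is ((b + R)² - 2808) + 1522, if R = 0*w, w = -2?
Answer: -252031/196 ≈ -1285.9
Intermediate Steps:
R = 0 (R = 0*(-2) = 0)
b = -5/14 (b = -10*1/28 = -5/14 ≈ -0.35714)
((b + R)² - 2808) + 1522 = ((-5/14 + 0)² - 2808) + 1522 = ((-5/14)² - 2808) + 1522 = (25/196 - 2808) + 1522 = -550343/196 + 1522 = -252031/196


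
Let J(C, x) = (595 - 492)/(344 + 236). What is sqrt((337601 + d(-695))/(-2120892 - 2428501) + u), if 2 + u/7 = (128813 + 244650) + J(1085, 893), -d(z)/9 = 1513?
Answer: sqrt(4550366698232841796945805)/1319323970 ≈ 1616.9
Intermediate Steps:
J(C, x) = 103/580
d(z) = -13617 (d(z) = -9*1513 = -13617)
u = 1516252381/580 (u = -14 + 7*((128813 + 244650) + 103/580) = -14 + 7*(373463 + 103/580) = -14 + 7*(216608643/580) = -14 + 1516260501/580 = 1516252381/580 ≈ 2.6142e+6)
sqrt((337601 + d(-695))/(-2120892 - 2428501) + u) = sqrt((337601 - 13617)/(-2120892 - 2428501) + 1516252381/580) = sqrt(323984/(-4549393) + 1516252381/580) = sqrt(323984*(-1/4549393) + 1516252381/580) = sqrt(-323984/4549393 + 1516252381/580) = sqrt(6898027780444013/2638647940) = sqrt(4550366698232841796945805)/1319323970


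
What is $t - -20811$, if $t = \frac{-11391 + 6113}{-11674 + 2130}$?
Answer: $\frac{99312731}{4772} \approx 20812.0$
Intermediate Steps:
$t = \frac{2639}{4772}$ ($t = - \frac{5278}{-9544} = \left(-5278\right) \left(- \frac{1}{9544}\right) = \frac{2639}{4772} \approx 0.55302$)
$t - -20811 = \frac{2639}{4772} - -20811 = \frac{2639}{4772} + 20811 = \frac{99312731}{4772}$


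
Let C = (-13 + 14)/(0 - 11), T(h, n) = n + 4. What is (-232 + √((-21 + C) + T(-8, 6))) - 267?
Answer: -499 + I*√1342/11 ≈ -499.0 + 3.3303*I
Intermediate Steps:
T(h, n) = 4 + n
C = -1/11 (C = 1/(-11) = 1*(-1/11) = -1/11 ≈ -0.090909)
(-232 + √((-21 + C) + T(-8, 6))) - 267 = (-232 + √((-21 - 1/11) + (4 + 6))) - 267 = (-232 + √(-232/11 + 10)) - 267 = (-232 + √(-122/11)) - 267 = (-232 + I*√1342/11) - 267 = -499 + I*√1342/11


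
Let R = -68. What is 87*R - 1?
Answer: -5917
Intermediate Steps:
87*R - 1 = 87*(-68) - 1 = -5916 - 1 = -5917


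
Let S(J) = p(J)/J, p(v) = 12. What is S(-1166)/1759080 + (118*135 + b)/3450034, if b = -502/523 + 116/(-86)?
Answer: 30612255116857187/6630807485932773220 ≈ 0.0046167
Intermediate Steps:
b = -51920/22489 (b = -502*1/523 + 116*(-1/86) = -502/523 - 58/43 = -51920/22489 ≈ -2.3087)
S(J) = 12/J
S(-1166)/1759080 + (118*135 + b)/3450034 = (12/(-1166))/1759080 + (118*135 - 51920/22489)/3450034 = (12*(-1/1166))*(1/1759080) + (15930 - 51920/22489)*(1/3450034) = -6/583*1/1759080 + (358197850/22489)*(1/3450034) = -1/170923940 + 179098925/38793907313 = 30612255116857187/6630807485932773220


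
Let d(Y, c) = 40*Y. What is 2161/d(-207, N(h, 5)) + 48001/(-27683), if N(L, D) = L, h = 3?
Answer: -457271243/229215240 ≈ -1.9949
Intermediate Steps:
2161/d(-207, N(h, 5)) + 48001/(-27683) = 2161/((40*(-207))) + 48001/(-27683) = 2161/(-8280) + 48001*(-1/27683) = 2161*(-1/8280) - 48001/27683 = -2161/8280 - 48001/27683 = -457271243/229215240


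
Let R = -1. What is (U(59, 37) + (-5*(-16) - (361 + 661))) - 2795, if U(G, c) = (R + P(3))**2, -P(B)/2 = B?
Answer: -3688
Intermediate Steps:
P(B) = -2*B
U(G, c) = 49 (U(G, c) = (-1 - 2*3)**2 = (-1 - 6)**2 = (-7)**2 = 49)
(U(59, 37) + (-5*(-16) - (361 + 661))) - 2795 = (49 + (-5*(-16) - (361 + 661))) - 2795 = (49 + (80 - 1*1022)) - 2795 = (49 + (80 - 1022)) - 2795 = (49 - 942) - 2795 = -893 - 2795 = -3688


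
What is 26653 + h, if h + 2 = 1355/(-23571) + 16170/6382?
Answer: 2004742838441/75215061 ≈ 26653.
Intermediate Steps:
h = 35817608/75215061 (h = -2 + (1355/(-23571) + 16170/6382) = -2 + (1355*(-1/23571) + 16170*(1/6382)) = -2 + (-1355/23571 + 8085/3191) = -2 + 186247730/75215061 = 35817608/75215061 ≈ 0.47620)
26653 + h = 26653 + 35817608/75215061 = 2004742838441/75215061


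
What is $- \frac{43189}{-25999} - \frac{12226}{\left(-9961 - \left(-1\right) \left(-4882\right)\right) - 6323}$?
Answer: $\frac{616001074}{275147417} \approx 2.2388$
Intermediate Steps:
$- \frac{43189}{-25999} - \frac{12226}{\left(-9961 - \left(-1\right) \left(-4882\right)\right) - 6323} = \left(-43189\right) \left(- \frac{1}{25999}\right) - \frac{12226}{\left(-9961 - 4882\right) - 6323} = \frac{43189}{25999} - \frac{12226}{\left(-9961 - 4882\right) - 6323} = \frac{43189}{25999} - \frac{12226}{-14843 - 6323} = \frac{43189}{25999} - \frac{12226}{-21166} = \frac{43189}{25999} - - \frac{6113}{10583} = \frac{43189}{25999} + \frac{6113}{10583} = \frac{616001074}{275147417}$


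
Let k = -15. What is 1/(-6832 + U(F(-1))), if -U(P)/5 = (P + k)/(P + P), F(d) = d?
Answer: -1/6872 ≈ -0.00014552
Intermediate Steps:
U(P) = -5*(-15 + P)/(2*P) (U(P) = -5*(P - 15)/(P + P) = -5*(-15 + P)/(2*P))
1/(-6832 + U(F(-1))) = 1/(-6832 + (5/2)*(15 - 1*(-1))/(-1)) = 1/(-6832 + (5/2)*(-1)*(15 + 1)) = 1/(-6832 + (5/2)*(-1)*16) = 1/(-6832 - 40) = 1/(-6872) = -1/6872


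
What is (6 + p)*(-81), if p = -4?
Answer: -162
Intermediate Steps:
(6 + p)*(-81) = (6 - 4)*(-81) = 2*(-81) = -162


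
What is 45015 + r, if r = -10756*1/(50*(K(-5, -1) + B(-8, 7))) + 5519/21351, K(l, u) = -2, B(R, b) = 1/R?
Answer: 409394938624/9074175 ≈ 45117.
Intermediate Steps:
r = 920950999/9074175 (r = -10756*1/(50*(-2 + 1/(-8))) + 5519/21351 = -10756*1/(50*(-2 - ⅛)) + 5519*(1/21351) = -10756/(50*(-17/8)) + 5519/21351 = -10756/(-425/4) + 5519/21351 = -10756*(-4/425) + 5519/21351 = 43024/425 + 5519/21351 = 920950999/9074175 ≈ 101.49)
45015 + r = 45015 + 920950999/9074175 = 409394938624/9074175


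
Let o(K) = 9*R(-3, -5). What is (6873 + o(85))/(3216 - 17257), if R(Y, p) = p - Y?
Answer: -6855/14041 ≈ -0.48821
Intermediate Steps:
o(K) = -18 (o(K) = 9*(-5 - 1*(-3)) = 9*(-5 + 3) = 9*(-2) = -18)
(6873 + o(85))/(3216 - 17257) = (6873 - 18)/(3216 - 17257) = 6855/(-14041) = 6855*(-1/14041) = -6855/14041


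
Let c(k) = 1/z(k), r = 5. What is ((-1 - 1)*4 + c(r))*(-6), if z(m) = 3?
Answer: 46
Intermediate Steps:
c(k) = ⅓ (c(k) = 1/3 = ⅓)
((-1 - 1)*4 + c(r))*(-6) = ((-1 - 1)*4 + ⅓)*(-6) = (-2*4 + ⅓)*(-6) = (-8 + ⅓)*(-6) = -23/3*(-6) = 46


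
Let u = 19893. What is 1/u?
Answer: 1/19893 ≈ 5.0269e-5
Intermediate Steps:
1/u = 1/19893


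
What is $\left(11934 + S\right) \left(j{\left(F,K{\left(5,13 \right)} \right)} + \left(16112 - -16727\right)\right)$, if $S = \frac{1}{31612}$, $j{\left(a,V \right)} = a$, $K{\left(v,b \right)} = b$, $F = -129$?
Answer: $\frac{6170048195195}{15806} \approx 3.9036 \cdot 10^{8}$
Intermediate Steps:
$S = \frac{1}{31612} \approx 3.1634 \cdot 10^{-5}$
$\left(11934 + S\right) \left(j{\left(F,K{\left(5,13 \right)} \right)} + \left(16112 - -16727\right)\right) = \left(11934 + \frac{1}{31612}\right) \left(-129 + \left(16112 - -16727\right)\right) = \frac{377257609 \left(-129 + \left(16112 + 16727\right)\right)}{31612} = \frac{377257609 \left(-129 + 32839\right)}{31612} = \frac{377257609}{31612} \cdot 32710 = \frac{6170048195195}{15806}$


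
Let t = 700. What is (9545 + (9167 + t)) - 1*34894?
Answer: -15482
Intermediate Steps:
(9545 + (9167 + t)) - 1*34894 = (9545 + (9167 + 700)) - 1*34894 = (9545 + 9867) - 34894 = 19412 - 34894 = -15482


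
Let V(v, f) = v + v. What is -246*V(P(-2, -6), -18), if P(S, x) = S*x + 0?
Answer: -5904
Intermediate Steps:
P(S, x) = S*x
V(v, f) = 2*v
-246*V(P(-2, -6), -18) = -492*(-2*(-6)) = -492*12 = -246*24 = -5904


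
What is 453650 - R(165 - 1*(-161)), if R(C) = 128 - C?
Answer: 453848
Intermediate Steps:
453650 - R(165 - 1*(-161)) = 453650 - (128 - (165 - 1*(-161))) = 453650 - (128 - (165 + 161)) = 453650 - (128 - 1*326) = 453650 - (128 - 326) = 453650 - 1*(-198) = 453650 + 198 = 453848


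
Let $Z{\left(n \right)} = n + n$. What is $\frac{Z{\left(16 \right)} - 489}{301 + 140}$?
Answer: $- \frac{457}{441} \approx -1.0363$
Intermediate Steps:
$Z{\left(n \right)} = 2 n$
$\frac{Z{\left(16 \right)} - 489}{301 + 140} = \frac{2 \cdot 16 - 489}{301 + 140} = \frac{32 - 489}{441} = \left(-457\right) \frac{1}{441} = - \frac{457}{441}$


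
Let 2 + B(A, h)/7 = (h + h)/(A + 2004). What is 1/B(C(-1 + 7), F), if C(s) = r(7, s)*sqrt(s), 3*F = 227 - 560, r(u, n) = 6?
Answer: -78486/1159669 - 37*sqrt(6)/3479007 ≈ -0.067706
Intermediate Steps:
F = -111 (F = (227 - 560)/3 = (1/3)*(-333) = -111)
C(s) = 6*sqrt(s)
B(A, h) = -14 + 14*h/(2004 + A) (B(A, h) = -14 + 7*((h + h)/(A + 2004)) = -14 + 7*((2*h)/(2004 + A)) = -14 + 7*(2*h/(2004 + A)) = -14 + 14*h/(2004 + A))
1/B(C(-1 + 7), F) = 1/(14*(-2004 - 111 - 6*sqrt(-1 + 7))/(2004 + 6*sqrt(-1 + 7))) = 1/(14*(-2004 - 111 - 6*sqrt(6))/(2004 + 6*sqrt(6))) = 1/(14*(-2115 - 6*sqrt(6))/(2004 + 6*sqrt(6))) = (2004 + 6*sqrt(6))/(14*(-2115 - 6*sqrt(6)))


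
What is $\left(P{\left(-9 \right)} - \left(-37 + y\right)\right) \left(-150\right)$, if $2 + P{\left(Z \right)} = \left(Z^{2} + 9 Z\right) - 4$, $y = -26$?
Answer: $-8550$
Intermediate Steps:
$P{\left(Z \right)} = -6 + Z^{2} + 9 Z$ ($P{\left(Z \right)} = -2 - \left(4 - Z^{2} - 9 Z\right) = -2 + \left(-4 + Z^{2} + 9 Z\right) = -6 + Z^{2} + 9 Z$)
$\left(P{\left(-9 \right)} - \left(-37 + y\right)\right) \left(-150\right) = \left(\left(-6 + \left(-9\right)^{2} + 9 \left(-9\right)\right) + \left(37 - -26\right)\right) \left(-150\right) = \left(\left(-6 + 81 - 81\right) + \left(37 + 26\right)\right) \left(-150\right) = \left(-6 + 63\right) \left(-150\right) = 57 \left(-150\right) = -8550$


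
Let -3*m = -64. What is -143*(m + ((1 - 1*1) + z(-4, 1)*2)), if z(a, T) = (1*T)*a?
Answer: -5720/3 ≈ -1906.7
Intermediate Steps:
m = 64/3 (m = -1/3*(-64) = 64/3 ≈ 21.333)
z(a, T) = T*a
-143*(m + ((1 - 1*1) + z(-4, 1)*2)) = -143*(64/3 + ((1 - 1*1) + (1*(-4))*2)) = -143*(64/3 + ((1 - 1) - 4*2)) = -143*(64/3 + (0 - 8)) = -143*(64/3 - 8) = -143*40/3 = -5720/3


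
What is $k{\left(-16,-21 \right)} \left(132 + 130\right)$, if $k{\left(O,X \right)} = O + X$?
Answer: $-9694$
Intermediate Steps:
$k{\left(-16,-21 \right)} \left(132 + 130\right) = \left(-16 - 21\right) \left(132 + 130\right) = \left(-37\right) 262 = -9694$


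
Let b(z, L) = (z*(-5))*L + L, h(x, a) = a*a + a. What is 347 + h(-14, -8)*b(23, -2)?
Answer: 13115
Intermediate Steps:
h(x, a) = a + a² (h(x, a) = a² + a = a + a²)
b(z, L) = L - 5*L*z (b(z, L) = (-5*z)*L + L = -5*L*z + L = L - 5*L*z)
347 + h(-14, -8)*b(23, -2) = 347 + (-8*(1 - 8))*(-2*(1 - 5*23)) = 347 + (-8*(-7))*(-2*(1 - 115)) = 347 + 56*(-2*(-114)) = 347 + 56*228 = 347 + 12768 = 13115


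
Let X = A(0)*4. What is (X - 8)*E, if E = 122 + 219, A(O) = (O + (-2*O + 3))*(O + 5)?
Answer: 17732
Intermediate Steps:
A(O) = (3 - O)*(5 + O) (A(O) = (O + (3 - 2*O))*(5 + O) = (3 - O)*(5 + O))
X = 60 (X = (15 - 1*0² - 2*0)*4 = (15 - 1*0 + 0)*4 = (15 + 0 + 0)*4 = 15*4 = 60)
E = 341
(X - 8)*E = (60 - 8)*341 = 52*341 = 17732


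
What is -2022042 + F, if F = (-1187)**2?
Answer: -613073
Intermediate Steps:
F = 1408969
-2022042 + F = -2022042 + 1408969 = -613073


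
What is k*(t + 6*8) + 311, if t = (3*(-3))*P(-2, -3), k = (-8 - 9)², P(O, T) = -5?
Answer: 27188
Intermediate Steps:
k = 289 (k = (-17)² = 289)
t = 45 (t = (3*(-3))*(-5) = -9*(-5) = 45)
k*(t + 6*8) + 311 = 289*(45 + 6*8) + 311 = 289*(45 + 48) + 311 = 289*93 + 311 = 26877 + 311 = 27188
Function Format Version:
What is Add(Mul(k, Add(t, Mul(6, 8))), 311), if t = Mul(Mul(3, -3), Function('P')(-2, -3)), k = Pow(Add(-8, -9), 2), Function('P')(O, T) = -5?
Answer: 27188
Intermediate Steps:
k = 289 (k = Pow(-17, 2) = 289)
t = 45 (t = Mul(Mul(3, -3), -5) = Mul(-9, -5) = 45)
Add(Mul(k, Add(t, Mul(6, 8))), 311) = Add(Mul(289, Add(45, Mul(6, 8))), 311) = Add(Mul(289, Add(45, 48)), 311) = Add(Mul(289, 93), 311) = Add(26877, 311) = 27188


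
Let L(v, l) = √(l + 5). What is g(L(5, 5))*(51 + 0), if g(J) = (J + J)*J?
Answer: 1020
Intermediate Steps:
L(v, l) = √(5 + l)
g(J) = 2*J² (g(J) = (2*J)*J = 2*J²)
g(L(5, 5))*(51 + 0) = (2*(√(5 + 5))²)*(51 + 0) = (2*(√10)²)*51 = (2*10)*51 = 20*51 = 1020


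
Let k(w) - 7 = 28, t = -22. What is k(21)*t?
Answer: -770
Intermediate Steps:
k(w) = 35 (k(w) = 7 + 28 = 35)
k(21)*t = 35*(-22) = -770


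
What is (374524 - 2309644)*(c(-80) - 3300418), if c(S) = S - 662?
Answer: 6388140739200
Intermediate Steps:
c(S) = -662 + S
(374524 - 2309644)*(c(-80) - 3300418) = (374524 - 2309644)*((-662 - 80) - 3300418) = -1935120*(-742 - 3300418) = -1935120*(-3301160) = 6388140739200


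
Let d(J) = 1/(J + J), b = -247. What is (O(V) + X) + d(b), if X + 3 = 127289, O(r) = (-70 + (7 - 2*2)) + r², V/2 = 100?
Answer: 82606185/494 ≈ 1.6722e+5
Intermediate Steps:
V = 200 (V = 2*100 = 200)
d(J) = 1/(2*J)
O(r) = -67 + r² (O(r) = (-70 + (7 - 4)) + r² = (-70 + 3) + r² = -67 + r²)
X = 127286 (X = -3 + 127289 = 127286)
(O(V) + X) + d(b) = ((-67 + 200²) + 127286) + (½)/(-247) = ((-67 + 40000) + 127286) + (½)*(-1/247) = (39933 + 127286) - 1/494 = 167219 - 1/494 = 82606185/494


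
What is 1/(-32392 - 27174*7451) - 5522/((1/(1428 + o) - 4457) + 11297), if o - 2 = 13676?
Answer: -37021915432035353/45858367131326906 ≈ -0.80731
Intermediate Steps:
o = 13678 (o = 2 + 13676 = 13678)
1/(-32392 - 27174*7451) - 5522/((1/(1428 + o) - 4457) + 11297) = 1/(-32392 - 27174*7451) - 5522/((1/(1428 + 13678) - 4457) + 11297) = (1/7451)/(-59566) - 5522/((1/15106 - 4457) + 11297) = -1/59566*1/7451 - 5522/((1/15106 - 4457) + 11297) = -1/443826266 - 5522/(-67327441/15106 + 11297) = -1/443826266 - 5522/103325041/15106 = -1/443826266 - 5522*15106/103325041 = -1/443826266 - 83415332/103325041 = -37021915432035353/45858367131326906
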